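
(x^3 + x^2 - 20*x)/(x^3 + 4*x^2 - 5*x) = (x - 4)/(x - 1)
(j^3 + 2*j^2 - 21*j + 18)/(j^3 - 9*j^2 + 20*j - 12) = (j^2 + 3*j - 18)/(j^2 - 8*j + 12)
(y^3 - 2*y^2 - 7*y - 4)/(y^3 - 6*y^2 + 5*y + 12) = (y + 1)/(y - 3)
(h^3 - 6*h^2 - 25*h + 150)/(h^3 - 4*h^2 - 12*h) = (h^2 - 25)/(h*(h + 2))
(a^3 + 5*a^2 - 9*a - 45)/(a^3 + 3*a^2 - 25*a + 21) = (a^2 + 8*a + 15)/(a^2 + 6*a - 7)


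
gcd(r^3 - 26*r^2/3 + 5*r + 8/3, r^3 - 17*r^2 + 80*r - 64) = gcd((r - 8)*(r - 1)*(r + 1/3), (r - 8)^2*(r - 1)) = r^2 - 9*r + 8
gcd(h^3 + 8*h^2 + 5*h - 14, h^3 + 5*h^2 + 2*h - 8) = h^2 + h - 2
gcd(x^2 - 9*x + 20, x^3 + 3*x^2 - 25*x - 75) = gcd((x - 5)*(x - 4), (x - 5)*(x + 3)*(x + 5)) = x - 5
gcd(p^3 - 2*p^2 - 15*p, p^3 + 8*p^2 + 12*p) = p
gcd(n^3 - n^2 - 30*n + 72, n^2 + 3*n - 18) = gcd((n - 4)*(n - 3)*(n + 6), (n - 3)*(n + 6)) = n^2 + 3*n - 18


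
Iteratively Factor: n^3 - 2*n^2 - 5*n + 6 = (n + 2)*(n^2 - 4*n + 3) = (n - 3)*(n + 2)*(n - 1)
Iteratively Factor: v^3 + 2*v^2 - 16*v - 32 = (v - 4)*(v^2 + 6*v + 8) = (v - 4)*(v + 2)*(v + 4)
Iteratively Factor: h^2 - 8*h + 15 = (h - 3)*(h - 5)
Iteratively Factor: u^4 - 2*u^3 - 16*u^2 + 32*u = (u - 4)*(u^3 + 2*u^2 - 8*u) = (u - 4)*(u - 2)*(u^2 + 4*u) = (u - 4)*(u - 2)*(u + 4)*(u)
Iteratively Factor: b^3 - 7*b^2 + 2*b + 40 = (b + 2)*(b^2 - 9*b + 20) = (b - 4)*(b + 2)*(b - 5)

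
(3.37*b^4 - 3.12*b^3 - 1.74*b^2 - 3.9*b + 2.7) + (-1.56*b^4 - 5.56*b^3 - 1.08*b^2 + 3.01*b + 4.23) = 1.81*b^4 - 8.68*b^3 - 2.82*b^2 - 0.89*b + 6.93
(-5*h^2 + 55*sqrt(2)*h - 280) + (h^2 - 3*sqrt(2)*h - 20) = -4*h^2 + 52*sqrt(2)*h - 300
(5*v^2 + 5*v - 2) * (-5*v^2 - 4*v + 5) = -25*v^4 - 45*v^3 + 15*v^2 + 33*v - 10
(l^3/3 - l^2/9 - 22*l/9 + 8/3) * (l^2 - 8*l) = l^5/3 - 25*l^4/9 - 14*l^3/9 + 200*l^2/9 - 64*l/3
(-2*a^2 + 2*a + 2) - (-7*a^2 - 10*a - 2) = 5*a^2 + 12*a + 4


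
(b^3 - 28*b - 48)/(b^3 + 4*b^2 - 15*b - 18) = (b^3 - 28*b - 48)/(b^3 + 4*b^2 - 15*b - 18)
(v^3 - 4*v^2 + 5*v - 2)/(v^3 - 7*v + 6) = (v - 1)/(v + 3)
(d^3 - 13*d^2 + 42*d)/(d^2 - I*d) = (d^2 - 13*d + 42)/(d - I)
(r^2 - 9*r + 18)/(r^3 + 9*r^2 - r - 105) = (r - 6)/(r^2 + 12*r + 35)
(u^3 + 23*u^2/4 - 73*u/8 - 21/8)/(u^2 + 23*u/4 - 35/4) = (8*u^2 - 10*u - 3)/(2*(4*u - 5))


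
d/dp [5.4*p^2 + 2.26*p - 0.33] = 10.8*p + 2.26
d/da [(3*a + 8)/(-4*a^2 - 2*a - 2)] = (6*a^2 + 32*a + 5)/(2*(4*a^4 + 4*a^3 + 5*a^2 + 2*a + 1))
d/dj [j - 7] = 1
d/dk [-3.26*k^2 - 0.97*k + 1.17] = -6.52*k - 0.97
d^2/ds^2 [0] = 0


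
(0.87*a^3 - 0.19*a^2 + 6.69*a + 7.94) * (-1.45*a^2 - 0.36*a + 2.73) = -1.2615*a^5 - 0.0377*a^4 - 7.257*a^3 - 14.4401*a^2 + 15.4053*a + 21.6762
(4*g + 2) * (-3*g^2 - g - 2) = -12*g^3 - 10*g^2 - 10*g - 4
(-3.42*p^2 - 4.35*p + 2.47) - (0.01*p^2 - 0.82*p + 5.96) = -3.43*p^2 - 3.53*p - 3.49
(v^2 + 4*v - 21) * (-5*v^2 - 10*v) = -5*v^4 - 30*v^3 + 65*v^2 + 210*v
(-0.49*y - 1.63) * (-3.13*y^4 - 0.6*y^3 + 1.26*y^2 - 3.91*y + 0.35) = 1.5337*y^5 + 5.3959*y^4 + 0.3606*y^3 - 0.1379*y^2 + 6.2018*y - 0.5705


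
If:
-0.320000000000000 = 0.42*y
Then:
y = -0.76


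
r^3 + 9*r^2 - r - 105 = (r - 3)*(r + 5)*(r + 7)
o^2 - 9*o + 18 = (o - 6)*(o - 3)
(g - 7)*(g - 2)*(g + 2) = g^3 - 7*g^2 - 4*g + 28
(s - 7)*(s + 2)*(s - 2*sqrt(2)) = s^3 - 5*s^2 - 2*sqrt(2)*s^2 - 14*s + 10*sqrt(2)*s + 28*sqrt(2)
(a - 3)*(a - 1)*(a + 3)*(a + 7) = a^4 + 6*a^3 - 16*a^2 - 54*a + 63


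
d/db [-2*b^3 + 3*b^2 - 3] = 6*b*(1 - b)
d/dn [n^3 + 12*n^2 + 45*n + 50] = 3*n^2 + 24*n + 45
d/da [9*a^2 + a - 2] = 18*a + 1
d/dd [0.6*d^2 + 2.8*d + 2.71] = 1.2*d + 2.8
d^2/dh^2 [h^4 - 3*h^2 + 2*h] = 12*h^2 - 6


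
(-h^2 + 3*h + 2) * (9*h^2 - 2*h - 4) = -9*h^4 + 29*h^3 + 16*h^2 - 16*h - 8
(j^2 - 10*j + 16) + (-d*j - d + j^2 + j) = -d*j - d + 2*j^2 - 9*j + 16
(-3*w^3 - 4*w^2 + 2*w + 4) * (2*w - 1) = -6*w^4 - 5*w^3 + 8*w^2 + 6*w - 4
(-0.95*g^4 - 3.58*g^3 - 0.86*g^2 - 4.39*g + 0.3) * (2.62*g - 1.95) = -2.489*g^5 - 7.5271*g^4 + 4.7278*g^3 - 9.8248*g^2 + 9.3465*g - 0.585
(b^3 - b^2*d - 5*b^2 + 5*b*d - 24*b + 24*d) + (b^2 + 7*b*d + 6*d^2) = b^3 - b^2*d - 4*b^2 + 12*b*d - 24*b + 6*d^2 + 24*d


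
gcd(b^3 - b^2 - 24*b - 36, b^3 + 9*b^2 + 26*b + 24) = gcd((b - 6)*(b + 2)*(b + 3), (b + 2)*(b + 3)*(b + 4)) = b^2 + 5*b + 6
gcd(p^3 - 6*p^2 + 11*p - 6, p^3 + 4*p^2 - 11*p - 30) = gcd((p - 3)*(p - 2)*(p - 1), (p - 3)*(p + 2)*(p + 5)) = p - 3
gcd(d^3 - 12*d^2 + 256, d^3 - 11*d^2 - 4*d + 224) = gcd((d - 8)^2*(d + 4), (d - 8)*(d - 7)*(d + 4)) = d^2 - 4*d - 32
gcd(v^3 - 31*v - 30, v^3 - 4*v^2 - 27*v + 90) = v^2 - v - 30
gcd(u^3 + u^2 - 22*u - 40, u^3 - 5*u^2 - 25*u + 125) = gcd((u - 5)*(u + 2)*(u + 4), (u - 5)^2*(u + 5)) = u - 5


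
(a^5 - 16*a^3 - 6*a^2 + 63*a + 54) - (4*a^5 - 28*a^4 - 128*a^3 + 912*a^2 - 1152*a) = -3*a^5 + 28*a^4 + 112*a^3 - 918*a^2 + 1215*a + 54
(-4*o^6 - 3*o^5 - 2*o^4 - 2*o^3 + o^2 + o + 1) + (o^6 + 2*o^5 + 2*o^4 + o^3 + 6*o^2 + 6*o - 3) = -3*o^6 - o^5 - o^3 + 7*o^2 + 7*o - 2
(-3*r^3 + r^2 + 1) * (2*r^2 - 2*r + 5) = -6*r^5 + 8*r^4 - 17*r^3 + 7*r^2 - 2*r + 5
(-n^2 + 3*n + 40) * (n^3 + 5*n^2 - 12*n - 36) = -n^5 - 2*n^4 + 67*n^3 + 200*n^2 - 588*n - 1440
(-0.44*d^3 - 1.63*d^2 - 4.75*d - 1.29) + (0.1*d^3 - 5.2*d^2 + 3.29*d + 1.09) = -0.34*d^3 - 6.83*d^2 - 1.46*d - 0.2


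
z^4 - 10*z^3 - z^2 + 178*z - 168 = (z - 7)*(z - 6)*(z - 1)*(z + 4)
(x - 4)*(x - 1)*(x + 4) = x^3 - x^2 - 16*x + 16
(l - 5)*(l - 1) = l^2 - 6*l + 5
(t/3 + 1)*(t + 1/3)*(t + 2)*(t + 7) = t^4/3 + 37*t^3/9 + 15*t^2 + 167*t/9 + 14/3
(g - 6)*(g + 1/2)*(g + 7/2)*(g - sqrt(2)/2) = g^4 - 2*g^3 - sqrt(2)*g^3/2 - 89*g^2/4 + sqrt(2)*g^2 - 21*g/2 + 89*sqrt(2)*g/8 + 21*sqrt(2)/4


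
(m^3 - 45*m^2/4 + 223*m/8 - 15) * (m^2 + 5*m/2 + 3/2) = m^5 - 35*m^4/4 + 5*m^3/4 + 605*m^2/16 + 69*m/16 - 45/2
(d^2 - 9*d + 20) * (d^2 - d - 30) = d^4 - 10*d^3 - d^2 + 250*d - 600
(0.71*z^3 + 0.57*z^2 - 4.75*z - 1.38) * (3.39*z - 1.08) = 2.4069*z^4 + 1.1655*z^3 - 16.7181*z^2 + 0.451800000000001*z + 1.4904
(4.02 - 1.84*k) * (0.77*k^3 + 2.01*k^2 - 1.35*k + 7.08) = -1.4168*k^4 - 0.603*k^3 + 10.5642*k^2 - 18.4542*k + 28.4616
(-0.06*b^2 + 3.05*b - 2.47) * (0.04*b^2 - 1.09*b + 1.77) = -0.0024*b^4 + 0.1874*b^3 - 3.5295*b^2 + 8.0908*b - 4.3719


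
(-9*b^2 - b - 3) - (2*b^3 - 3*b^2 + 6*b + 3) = -2*b^3 - 6*b^2 - 7*b - 6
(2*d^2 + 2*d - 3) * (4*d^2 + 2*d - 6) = 8*d^4 + 12*d^3 - 20*d^2 - 18*d + 18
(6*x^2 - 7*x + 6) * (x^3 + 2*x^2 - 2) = 6*x^5 + 5*x^4 - 8*x^3 + 14*x - 12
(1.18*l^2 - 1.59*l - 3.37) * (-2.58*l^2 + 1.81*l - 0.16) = -3.0444*l^4 + 6.238*l^3 + 5.6279*l^2 - 5.8453*l + 0.5392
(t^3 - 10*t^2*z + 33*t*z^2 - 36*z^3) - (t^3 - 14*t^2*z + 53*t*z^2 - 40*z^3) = 4*t^2*z - 20*t*z^2 + 4*z^3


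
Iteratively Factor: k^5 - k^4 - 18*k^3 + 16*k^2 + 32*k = (k - 4)*(k^4 + 3*k^3 - 6*k^2 - 8*k) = (k - 4)*(k - 2)*(k^3 + 5*k^2 + 4*k) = (k - 4)*(k - 2)*(k + 4)*(k^2 + k) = (k - 4)*(k - 2)*(k + 1)*(k + 4)*(k)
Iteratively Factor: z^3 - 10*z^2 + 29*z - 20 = (z - 4)*(z^2 - 6*z + 5) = (z - 5)*(z - 4)*(z - 1)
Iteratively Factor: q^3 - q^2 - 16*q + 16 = (q - 4)*(q^2 + 3*q - 4) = (q - 4)*(q - 1)*(q + 4)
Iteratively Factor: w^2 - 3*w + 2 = (w - 2)*(w - 1)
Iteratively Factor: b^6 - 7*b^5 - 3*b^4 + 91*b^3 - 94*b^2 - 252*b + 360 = (b + 2)*(b^5 - 9*b^4 + 15*b^3 + 61*b^2 - 216*b + 180) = (b - 3)*(b + 2)*(b^4 - 6*b^3 - 3*b^2 + 52*b - 60) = (b - 3)*(b + 2)*(b + 3)*(b^3 - 9*b^2 + 24*b - 20) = (b - 3)*(b - 2)*(b + 2)*(b + 3)*(b^2 - 7*b + 10) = (b - 3)*(b - 2)^2*(b + 2)*(b + 3)*(b - 5)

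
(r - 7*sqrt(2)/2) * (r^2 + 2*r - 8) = r^3 - 7*sqrt(2)*r^2/2 + 2*r^2 - 7*sqrt(2)*r - 8*r + 28*sqrt(2)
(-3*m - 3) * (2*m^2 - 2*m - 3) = -6*m^3 + 15*m + 9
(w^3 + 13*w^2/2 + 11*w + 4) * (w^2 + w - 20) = w^5 + 15*w^4/2 - 5*w^3/2 - 115*w^2 - 216*w - 80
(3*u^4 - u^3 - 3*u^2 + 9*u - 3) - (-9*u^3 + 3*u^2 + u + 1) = 3*u^4 + 8*u^3 - 6*u^2 + 8*u - 4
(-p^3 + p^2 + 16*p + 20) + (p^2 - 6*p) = -p^3 + 2*p^2 + 10*p + 20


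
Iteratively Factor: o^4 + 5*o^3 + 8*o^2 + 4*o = (o + 2)*(o^3 + 3*o^2 + 2*o) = (o + 2)^2*(o^2 + o) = o*(o + 2)^2*(o + 1)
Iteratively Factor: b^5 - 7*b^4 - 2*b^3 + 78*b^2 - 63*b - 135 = (b + 1)*(b^4 - 8*b^3 + 6*b^2 + 72*b - 135) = (b - 3)*(b + 1)*(b^3 - 5*b^2 - 9*b + 45) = (b - 3)*(b + 1)*(b + 3)*(b^2 - 8*b + 15) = (b - 5)*(b - 3)*(b + 1)*(b + 3)*(b - 3)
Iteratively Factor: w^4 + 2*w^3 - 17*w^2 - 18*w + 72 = (w + 3)*(w^3 - w^2 - 14*w + 24) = (w - 2)*(w + 3)*(w^2 + w - 12) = (w - 2)*(w + 3)*(w + 4)*(w - 3)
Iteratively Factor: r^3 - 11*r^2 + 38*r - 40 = (r - 2)*(r^2 - 9*r + 20) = (r - 4)*(r - 2)*(r - 5)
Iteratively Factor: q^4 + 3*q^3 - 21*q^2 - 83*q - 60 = (q + 3)*(q^3 - 21*q - 20) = (q - 5)*(q + 3)*(q^2 + 5*q + 4) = (q - 5)*(q + 3)*(q + 4)*(q + 1)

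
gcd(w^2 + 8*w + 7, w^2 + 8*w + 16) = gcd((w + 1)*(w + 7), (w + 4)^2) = 1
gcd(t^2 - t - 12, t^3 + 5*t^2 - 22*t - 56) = t - 4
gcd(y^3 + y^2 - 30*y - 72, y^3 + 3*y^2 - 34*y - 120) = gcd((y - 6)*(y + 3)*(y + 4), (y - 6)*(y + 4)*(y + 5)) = y^2 - 2*y - 24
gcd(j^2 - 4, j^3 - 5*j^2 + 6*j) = j - 2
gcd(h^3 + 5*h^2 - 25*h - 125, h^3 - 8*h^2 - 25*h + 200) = h^2 - 25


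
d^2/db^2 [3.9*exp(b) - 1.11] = 3.9*exp(b)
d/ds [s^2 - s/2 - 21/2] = 2*s - 1/2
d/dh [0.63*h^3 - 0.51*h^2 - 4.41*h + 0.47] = 1.89*h^2 - 1.02*h - 4.41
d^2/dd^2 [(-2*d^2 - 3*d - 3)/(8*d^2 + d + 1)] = 44*(-8*d^3 - 24*d^2 + 1)/(512*d^6 + 192*d^5 + 216*d^4 + 49*d^3 + 27*d^2 + 3*d + 1)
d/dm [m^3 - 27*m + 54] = 3*m^2 - 27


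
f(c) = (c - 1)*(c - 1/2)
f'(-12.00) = -25.50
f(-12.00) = 162.50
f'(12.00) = 22.50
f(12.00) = 126.50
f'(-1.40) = -4.30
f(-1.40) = 4.56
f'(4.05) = 6.60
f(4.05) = 10.83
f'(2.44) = 3.38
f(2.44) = 2.79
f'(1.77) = 2.04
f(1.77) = 0.98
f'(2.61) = 3.72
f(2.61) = 3.40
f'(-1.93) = -5.36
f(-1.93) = 7.12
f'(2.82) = 4.14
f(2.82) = 4.22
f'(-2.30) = -6.10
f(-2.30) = 9.24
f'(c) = 2*c - 3/2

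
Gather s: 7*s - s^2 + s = -s^2 + 8*s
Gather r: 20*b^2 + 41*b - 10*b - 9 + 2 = 20*b^2 + 31*b - 7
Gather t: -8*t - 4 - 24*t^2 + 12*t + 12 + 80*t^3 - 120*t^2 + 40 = 80*t^3 - 144*t^2 + 4*t + 48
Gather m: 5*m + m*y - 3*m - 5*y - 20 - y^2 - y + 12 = m*(y + 2) - y^2 - 6*y - 8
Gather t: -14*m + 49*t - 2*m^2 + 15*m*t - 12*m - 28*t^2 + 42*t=-2*m^2 - 26*m - 28*t^2 + t*(15*m + 91)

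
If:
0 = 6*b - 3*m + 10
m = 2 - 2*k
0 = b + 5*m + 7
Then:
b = -71/33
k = 49/33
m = -32/33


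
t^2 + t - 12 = (t - 3)*(t + 4)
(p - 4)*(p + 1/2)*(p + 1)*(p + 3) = p^4 + p^3/2 - 13*p^2 - 37*p/2 - 6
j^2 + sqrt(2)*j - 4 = (j - sqrt(2))*(j + 2*sqrt(2))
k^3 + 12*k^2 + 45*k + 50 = (k + 2)*(k + 5)^2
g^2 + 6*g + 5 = (g + 1)*(g + 5)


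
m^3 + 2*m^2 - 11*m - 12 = (m - 3)*(m + 1)*(m + 4)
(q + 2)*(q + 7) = q^2 + 9*q + 14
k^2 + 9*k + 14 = (k + 2)*(k + 7)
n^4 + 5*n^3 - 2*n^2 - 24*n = n*(n - 2)*(n + 3)*(n + 4)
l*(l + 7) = l^2 + 7*l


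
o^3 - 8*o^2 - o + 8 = (o - 8)*(o - 1)*(o + 1)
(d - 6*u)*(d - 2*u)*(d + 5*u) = d^3 - 3*d^2*u - 28*d*u^2 + 60*u^3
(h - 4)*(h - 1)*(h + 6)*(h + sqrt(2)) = h^4 + h^3 + sqrt(2)*h^3 - 26*h^2 + sqrt(2)*h^2 - 26*sqrt(2)*h + 24*h + 24*sqrt(2)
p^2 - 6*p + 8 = (p - 4)*(p - 2)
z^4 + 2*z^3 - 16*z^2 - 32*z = z*(z - 4)*(z + 2)*(z + 4)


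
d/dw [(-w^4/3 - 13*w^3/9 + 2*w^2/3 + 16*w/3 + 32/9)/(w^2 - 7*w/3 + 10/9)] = 6*(-9*w^5 + 12*w^4 + 71*w^3 - 158*w^2 - 76*w + 192)/(81*w^4 - 378*w^3 + 621*w^2 - 420*w + 100)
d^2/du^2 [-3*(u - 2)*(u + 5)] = -6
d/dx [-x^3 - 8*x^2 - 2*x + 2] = -3*x^2 - 16*x - 2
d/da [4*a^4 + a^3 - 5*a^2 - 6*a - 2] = 16*a^3 + 3*a^2 - 10*a - 6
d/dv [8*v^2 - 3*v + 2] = 16*v - 3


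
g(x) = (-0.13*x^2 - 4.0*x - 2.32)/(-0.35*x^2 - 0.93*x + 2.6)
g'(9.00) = -0.12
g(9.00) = 1.43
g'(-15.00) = -0.07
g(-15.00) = -0.46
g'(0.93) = -7.70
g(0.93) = -4.30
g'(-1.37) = -1.14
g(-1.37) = 0.91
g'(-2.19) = -1.56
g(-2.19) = 1.97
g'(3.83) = -1.08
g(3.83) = 3.21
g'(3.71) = -1.20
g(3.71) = 3.34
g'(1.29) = -26.39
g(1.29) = -9.41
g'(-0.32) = -1.46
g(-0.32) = -0.37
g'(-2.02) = -1.41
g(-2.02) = 1.71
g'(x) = (-0.26*x - 4.0)/(-0.35*x^2 - 0.93*x + 2.6) + (0.7*x + 0.93)*(-0.13*x^2 - 4.0*x - 2.32)/(-0.35*x^2 - 0.93*x + 2.6)^2 = (-1.2791*x^2 - 2.3*x - 12.5576)/(0.1225*x^4 + 0.651*x^3 - 0.9551*x^2 - 4.836*x + 6.76)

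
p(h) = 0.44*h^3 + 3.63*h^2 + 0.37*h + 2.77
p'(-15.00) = 188.47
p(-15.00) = -671.03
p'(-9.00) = 41.95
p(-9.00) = -27.29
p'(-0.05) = 0.01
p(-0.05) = 2.76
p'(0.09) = 1.03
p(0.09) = 2.83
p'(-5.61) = 1.18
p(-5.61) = 37.25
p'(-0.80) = -4.59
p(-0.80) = 4.57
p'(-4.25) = -6.64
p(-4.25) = 32.99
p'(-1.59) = -7.84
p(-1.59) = 9.59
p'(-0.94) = -5.29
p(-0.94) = 5.26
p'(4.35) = 56.93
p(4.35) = 109.29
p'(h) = 1.32*h^2 + 7.26*h + 0.37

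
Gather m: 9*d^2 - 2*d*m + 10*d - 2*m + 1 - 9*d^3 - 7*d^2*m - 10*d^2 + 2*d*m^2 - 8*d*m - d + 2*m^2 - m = -9*d^3 - d^2 + 9*d + m^2*(2*d + 2) + m*(-7*d^2 - 10*d - 3) + 1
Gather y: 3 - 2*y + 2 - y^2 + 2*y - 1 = 4 - y^2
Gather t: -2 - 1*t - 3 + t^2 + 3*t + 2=t^2 + 2*t - 3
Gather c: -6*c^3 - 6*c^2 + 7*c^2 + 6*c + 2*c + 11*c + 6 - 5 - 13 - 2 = -6*c^3 + c^2 + 19*c - 14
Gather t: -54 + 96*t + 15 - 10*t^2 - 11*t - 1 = -10*t^2 + 85*t - 40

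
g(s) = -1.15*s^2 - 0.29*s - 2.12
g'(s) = -2.3*s - 0.29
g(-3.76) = -17.29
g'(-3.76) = 8.36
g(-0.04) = -2.11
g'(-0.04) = -0.20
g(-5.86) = -39.91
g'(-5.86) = 13.19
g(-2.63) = -9.31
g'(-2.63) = 5.76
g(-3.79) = -17.54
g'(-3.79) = 8.43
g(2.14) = -8.01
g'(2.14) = -5.21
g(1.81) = -6.41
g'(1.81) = -4.45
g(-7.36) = -62.28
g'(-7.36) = 16.64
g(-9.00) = -92.66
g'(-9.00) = 20.41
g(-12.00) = -164.24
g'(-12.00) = 27.31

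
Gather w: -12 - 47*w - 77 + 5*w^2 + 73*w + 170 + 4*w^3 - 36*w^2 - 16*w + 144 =4*w^3 - 31*w^2 + 10*w + 225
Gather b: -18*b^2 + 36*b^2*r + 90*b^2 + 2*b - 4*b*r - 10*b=b^2*(36*r + 72) + b*(-4*r - 8)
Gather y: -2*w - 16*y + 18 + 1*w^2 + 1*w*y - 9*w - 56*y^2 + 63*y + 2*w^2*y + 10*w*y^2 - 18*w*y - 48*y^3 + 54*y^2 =w^2 - 11*w - 48*y^3 + y^2*(10*w - 2) + y*(2*w^2 - 17*w + 47) + 18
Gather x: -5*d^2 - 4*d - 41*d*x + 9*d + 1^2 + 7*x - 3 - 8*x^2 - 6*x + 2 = -5*d^2 + 5*d - 8*x^2 + x*(1 - 41*d)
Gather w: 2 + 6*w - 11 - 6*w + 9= 0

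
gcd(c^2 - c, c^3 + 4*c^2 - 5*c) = c^2 - c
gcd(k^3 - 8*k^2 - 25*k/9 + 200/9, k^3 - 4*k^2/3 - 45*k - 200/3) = k^2 - 19*k/3 - 40/3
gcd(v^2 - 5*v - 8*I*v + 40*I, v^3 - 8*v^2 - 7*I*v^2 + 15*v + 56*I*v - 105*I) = v - 5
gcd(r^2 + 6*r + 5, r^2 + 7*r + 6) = r + 1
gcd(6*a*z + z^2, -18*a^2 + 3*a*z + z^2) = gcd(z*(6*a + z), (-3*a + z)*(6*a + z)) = 6*a + z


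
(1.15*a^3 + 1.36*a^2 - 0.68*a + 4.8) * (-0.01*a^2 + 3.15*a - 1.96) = -0.0115*a^5 + 3.6089*a^4 + 2.0368*a^3 - 4.8556*a^2 + 16.4528*a - 9.408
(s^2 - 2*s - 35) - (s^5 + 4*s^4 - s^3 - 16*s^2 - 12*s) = -s^5 - 4*s^4 + s^3 + 17*s^2 + 10*s - 35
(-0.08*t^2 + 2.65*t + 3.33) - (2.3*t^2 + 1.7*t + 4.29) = -2.38*t^2 + 0.95*t - 0.96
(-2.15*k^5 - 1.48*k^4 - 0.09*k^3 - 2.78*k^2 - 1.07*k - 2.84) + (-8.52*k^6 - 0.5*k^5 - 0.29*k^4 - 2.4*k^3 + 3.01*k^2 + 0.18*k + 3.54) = -8.52*k^6 - 2.65*k^5 - 1.77*k^4 - 2.49*k^3 + 0.23*k^2 - 0.89*k + 0.7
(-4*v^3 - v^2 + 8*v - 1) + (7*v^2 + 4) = -4*v^3 + 6*v^2 + 8*v + 3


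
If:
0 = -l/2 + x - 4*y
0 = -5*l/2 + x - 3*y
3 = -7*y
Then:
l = -3/14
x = -51/28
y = -3/7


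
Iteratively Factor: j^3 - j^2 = (j)*(j^2 - j) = j*(j - 1)*(j)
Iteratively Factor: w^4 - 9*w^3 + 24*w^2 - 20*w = (w - 2)*(w^3 - 7*w^2 + 10*w) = (w - 5)*(w - 2)*(w^2 - 2*w) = w*(w - 5)*(w - 2)*(w - 2)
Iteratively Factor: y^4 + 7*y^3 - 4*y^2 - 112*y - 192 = (y + 3)*(y^3 + 4*y^2 - 16*y - 64) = (y - 4)*(y + 3)*(y^2 + 8*y + 16) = (y - 4)*(y + 3)*(y + 4)*(y + 4)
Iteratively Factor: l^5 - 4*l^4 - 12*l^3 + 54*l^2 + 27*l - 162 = (l + 3)*(l^4 - 7*l^3 + 9*l^2 + 27*l - 54) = (l - 3)*(l + 3)*(l^3 - 4*l^2 - 3*l + 18) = (l - 3)^2*(l + 3)*(l^2 - l - 6) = (l - 3)^2*(l + 2)*(l + 3)*(l - 3)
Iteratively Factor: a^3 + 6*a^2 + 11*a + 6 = (a + 3)*(a^2 + 3*a + 2) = (a + 1)*(a + 3)*(a + 2)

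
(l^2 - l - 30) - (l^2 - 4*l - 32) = 3*l + 2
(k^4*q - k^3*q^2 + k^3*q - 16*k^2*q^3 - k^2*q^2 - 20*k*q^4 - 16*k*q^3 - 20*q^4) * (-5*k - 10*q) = -5*k^5*q - 5*k^4*q^2 - 5*k^4*q + 90*k^3*q^3 - 5*k^3*q^2 + 260*k^2*q^4 + 90*k^2*q^3 + 200*k*q^5 + 260*k*q^4 + 200*q^5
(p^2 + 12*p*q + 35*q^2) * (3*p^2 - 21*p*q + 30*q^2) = 3*p^4 + 15*p^3*q - 117*p^2*q^2 - 375*p*q^3 + 1050*q^4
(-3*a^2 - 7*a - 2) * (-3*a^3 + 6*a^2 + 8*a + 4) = 9*a^5 + 3*a^4 - 60*a^3 - 80*a^2 - 44*a - 8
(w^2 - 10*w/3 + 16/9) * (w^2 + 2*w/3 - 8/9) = w^4 - 8*w^3/3 - 4*w^2/3 + 112*w/27 - 128/81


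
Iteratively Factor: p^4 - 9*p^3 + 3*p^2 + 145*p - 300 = (p - 5)*(p^3 - 4*p^2 - 17*p + 60) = (p - 5)*(p + 4)*(p^2 - 8*p + 15) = (p - 5)*(p - 3)*(p + 4)*(p - 5)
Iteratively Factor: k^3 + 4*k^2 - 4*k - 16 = (k + 2)*(k^2 + 2*k - 8) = (k + 2)*(k + 4)*(k - 2)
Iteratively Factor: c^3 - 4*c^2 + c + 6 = (c - 2)*(c^2 - 2*c - 3) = (c - 3)*(c - 2)*(c + 1)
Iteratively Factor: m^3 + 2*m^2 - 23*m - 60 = (m + 3)*(m^2 - m - 20) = (m + 3)*(m + 4)*(m - 5)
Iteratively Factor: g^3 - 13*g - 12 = (g + 3)*(g^2 - 3*g - 4) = (g - 4)*(g + 3)*(g + 1)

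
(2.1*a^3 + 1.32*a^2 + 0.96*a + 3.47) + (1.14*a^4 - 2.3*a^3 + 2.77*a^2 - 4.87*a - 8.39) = 1.14*a^4 - 0.2*a^3 + 4.09*a^2 - 3.91*a - 4.92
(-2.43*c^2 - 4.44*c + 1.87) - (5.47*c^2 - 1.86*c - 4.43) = -7.9*c^2 - 2.58*c + 6.3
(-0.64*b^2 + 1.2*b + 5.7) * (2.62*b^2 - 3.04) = -1.6768*b^4 + 3.144*b^3 + 16.8796*b^2 - 3.648*b - 17.328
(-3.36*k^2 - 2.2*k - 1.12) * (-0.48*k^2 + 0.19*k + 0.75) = 1.6128*k^4 + 0.4176*k^3 - 2.4004*k^2 - 1.8628*k - 0.84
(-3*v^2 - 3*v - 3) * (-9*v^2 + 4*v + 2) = 27*v^4 + 15*v^3 + 9*v^2 - 18*v - 6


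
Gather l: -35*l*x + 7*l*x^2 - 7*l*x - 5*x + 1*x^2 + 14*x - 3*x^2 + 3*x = l*(7*x^2 - 42*x) - 2*x^2 + 12*x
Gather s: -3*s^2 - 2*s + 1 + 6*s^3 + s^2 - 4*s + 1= 6*s^3 - 2*s^2 - 6*s + 2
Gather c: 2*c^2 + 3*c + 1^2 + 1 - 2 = 2*c^2 + 3*c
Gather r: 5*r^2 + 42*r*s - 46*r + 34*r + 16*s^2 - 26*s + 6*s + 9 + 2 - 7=5*r^2 + r*(42*s - 12) + 16*s^2 - 20*s + 4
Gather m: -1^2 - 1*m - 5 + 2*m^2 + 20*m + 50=2*m^2 + 19*m + 44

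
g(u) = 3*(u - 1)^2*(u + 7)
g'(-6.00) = 105.00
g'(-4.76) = 22.12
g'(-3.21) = -42.56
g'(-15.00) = 1536.00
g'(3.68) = 193.28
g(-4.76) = 222.95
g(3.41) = 181.39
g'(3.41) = 167.95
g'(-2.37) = -59.55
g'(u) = 3*(u - 1)^2 + 3*(u + 7)*(2*u - 2) = 3*(u - 1)*(3*u + 13)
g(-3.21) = 201.52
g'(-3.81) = -22.66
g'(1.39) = 20.09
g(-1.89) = 128.04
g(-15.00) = -6144.00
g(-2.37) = 157.75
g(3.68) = 230.12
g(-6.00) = 147.00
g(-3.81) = 221.41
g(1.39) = 3.83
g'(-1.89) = -63.55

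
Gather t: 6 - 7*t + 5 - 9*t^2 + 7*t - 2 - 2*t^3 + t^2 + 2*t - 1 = -2*t^3 - 8*t^2 + 2*t + 8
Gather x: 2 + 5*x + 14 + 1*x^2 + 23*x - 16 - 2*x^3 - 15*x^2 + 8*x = -2*x^3 - 14*x^2 + 36*x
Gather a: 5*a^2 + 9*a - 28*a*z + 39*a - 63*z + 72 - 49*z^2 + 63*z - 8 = 5*a^2 + a*(48 - 28*z) - 49*z^2 + 64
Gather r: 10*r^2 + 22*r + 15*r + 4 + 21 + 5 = 10*r^2 + 37*r + 30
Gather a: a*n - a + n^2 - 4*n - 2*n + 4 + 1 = a*(n - 1) + n^2 - 6*n + 5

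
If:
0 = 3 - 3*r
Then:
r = 1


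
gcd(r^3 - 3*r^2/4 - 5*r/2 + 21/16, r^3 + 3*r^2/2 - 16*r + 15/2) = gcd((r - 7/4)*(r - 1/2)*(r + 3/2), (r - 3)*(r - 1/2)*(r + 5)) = r - 1/2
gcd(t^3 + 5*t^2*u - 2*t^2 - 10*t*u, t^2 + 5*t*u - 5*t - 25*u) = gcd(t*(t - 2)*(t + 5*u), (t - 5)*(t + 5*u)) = t + 5*u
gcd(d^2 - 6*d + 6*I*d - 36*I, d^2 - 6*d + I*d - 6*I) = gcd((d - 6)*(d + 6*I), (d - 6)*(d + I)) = d - 6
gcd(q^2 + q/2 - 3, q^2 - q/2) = 1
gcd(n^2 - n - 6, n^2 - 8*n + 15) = n - 3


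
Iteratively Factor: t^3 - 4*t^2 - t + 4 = (t - 4)*(t^2 - 1) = (t - 4)*(t - 1)*(t + 1)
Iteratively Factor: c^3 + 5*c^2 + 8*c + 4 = (c + 2)*(c^2 + 3*c + 2) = (c + 1)*(c + 2)*(c + 2)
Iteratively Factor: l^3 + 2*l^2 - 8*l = (l + 4)*(l^2 - 2*l) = (l - 2)*(l + 4)*(l)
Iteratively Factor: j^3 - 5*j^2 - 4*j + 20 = (j - 5)*(j^2 - 4) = (j - 5)*(j + 2)*(j - 2)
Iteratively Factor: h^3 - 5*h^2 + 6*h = (h - 3)*(h^2 - 2*h) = h*(h - 3)*(h - 2)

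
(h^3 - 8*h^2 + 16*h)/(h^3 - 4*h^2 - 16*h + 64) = h/(h + 4)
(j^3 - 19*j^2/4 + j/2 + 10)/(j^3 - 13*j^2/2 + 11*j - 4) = (4*j + 5)/(2*(2*j - 1))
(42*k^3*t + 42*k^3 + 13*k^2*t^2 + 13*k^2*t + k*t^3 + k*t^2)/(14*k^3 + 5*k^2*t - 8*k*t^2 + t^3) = k*(42*k^2*t + 42*k^2 + 13*k*t^2 + 13*k*t + t^3 + t^2)/(14*k^3 + 5*k^2*t - 8*k*t^2 + t^3)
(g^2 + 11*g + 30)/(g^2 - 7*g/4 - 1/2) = 4*(g^2 + 11*g + 30)/(4*g^2 - 7*g - 2)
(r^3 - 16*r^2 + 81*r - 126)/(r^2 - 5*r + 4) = (r^3 - 16*r^2 + 81*r - 126)/(r^2 - 5*r + 4)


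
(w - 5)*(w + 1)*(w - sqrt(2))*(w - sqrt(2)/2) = w^4 - 4*w^3 - 3*sqrt(2)*w^3/2 - 4*w^2 + 6*sqrt(2)*w^2 - 4*w + 15*sqrt(2)*w/2 - 5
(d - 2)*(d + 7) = d^2 + 5*d - 14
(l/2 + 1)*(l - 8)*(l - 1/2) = l^3/2 - 13*l^2/4 - 13*l/2 + 4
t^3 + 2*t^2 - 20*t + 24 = (t - 2)^2*(t + 6)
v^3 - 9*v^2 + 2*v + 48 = (v - 8)*(v - 3)*(v + 2)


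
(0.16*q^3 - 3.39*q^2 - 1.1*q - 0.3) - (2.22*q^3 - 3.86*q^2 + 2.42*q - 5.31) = -2.06*q^3 + 0.47*q^2 - 3.52*q + 5.01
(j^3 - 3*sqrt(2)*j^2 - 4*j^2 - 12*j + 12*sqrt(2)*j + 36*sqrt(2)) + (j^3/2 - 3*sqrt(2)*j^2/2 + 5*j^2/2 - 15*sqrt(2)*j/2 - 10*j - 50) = 3*j^3/2 - 9*sqrt(2)*j^2/2 - 3*j^2/2 - 22*j + 9*sqrt(2)*j/2 - 50 + 36*sqrt(2)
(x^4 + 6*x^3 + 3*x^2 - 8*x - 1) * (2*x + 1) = 2*x^5 + 13*x^4 + 12*x^3 - 13*x^2 - 10*x - 1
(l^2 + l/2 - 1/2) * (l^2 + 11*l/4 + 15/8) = l^4 + 13*l^3/4 + 11*l^2/4 - 7*l/16 - 15/16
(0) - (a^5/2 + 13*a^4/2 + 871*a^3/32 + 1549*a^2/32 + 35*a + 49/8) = -a^5/2 - 13*a^4/2 - 871*a^3/32 - 1549*a^2/32 - 35*a - 49/8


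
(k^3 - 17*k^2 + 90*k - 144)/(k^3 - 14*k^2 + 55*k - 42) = (k^2 - 11*k + 24)/(k^2 - 8*k + 7)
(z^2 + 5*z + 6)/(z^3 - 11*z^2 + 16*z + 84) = (z + 3)/(z^2 - 13*z + 42)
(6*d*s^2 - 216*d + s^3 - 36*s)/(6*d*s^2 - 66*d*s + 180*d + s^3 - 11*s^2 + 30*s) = (s + 6)/(s - 5)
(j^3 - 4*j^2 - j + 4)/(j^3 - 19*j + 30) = (j^3 - 4*j^2 - j + 4)/(j^3 - 19*j + 30)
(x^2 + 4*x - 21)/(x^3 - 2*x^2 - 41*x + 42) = (x^2 + 4*x - 21)/(x^3 - 2*x^2 - 41*x + 42)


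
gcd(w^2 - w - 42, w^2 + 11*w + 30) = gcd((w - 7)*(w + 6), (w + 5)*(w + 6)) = w + 6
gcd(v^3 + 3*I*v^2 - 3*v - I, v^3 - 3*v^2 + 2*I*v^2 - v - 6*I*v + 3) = v^2 + 2*I*v - 1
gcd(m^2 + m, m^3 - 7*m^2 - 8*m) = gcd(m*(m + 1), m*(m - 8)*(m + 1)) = m^2 + m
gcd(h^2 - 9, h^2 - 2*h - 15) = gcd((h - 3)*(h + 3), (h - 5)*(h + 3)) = h + 3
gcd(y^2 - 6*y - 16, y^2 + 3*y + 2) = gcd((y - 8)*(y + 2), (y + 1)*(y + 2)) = y + 2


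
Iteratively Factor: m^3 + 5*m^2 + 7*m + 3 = (m + 1)*(m^2 + 4*m + 3) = (m + 1)*(m + 3)*(m + 1)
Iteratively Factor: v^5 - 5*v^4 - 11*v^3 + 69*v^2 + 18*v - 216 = (v - 3)*(v^4 - 2*v^3 - 17*v^2 + 18*v + 72) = (v - 3)*(v + 2)*(v^3 - 4*v^2 - 9*v + 36) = (v - 3)^2*(v + 2)*(v^2 - v - 12) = (v - 3)^2*(v + 2)*(v + 3)*(v - 4)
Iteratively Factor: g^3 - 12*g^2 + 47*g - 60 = (g - 3)*(g^2 - 9*g + 20) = (g - 4)*(g - 3)*(g - 5)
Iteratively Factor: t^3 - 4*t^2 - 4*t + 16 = (t - 4)*(t^2 - 4) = (t - 4)*(t - 2)*(t + 2)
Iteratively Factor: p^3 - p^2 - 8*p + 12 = (p - 2)*(p^2 + p - 6) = (p - 2)^2*(p + 3)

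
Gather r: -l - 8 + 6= -l - 2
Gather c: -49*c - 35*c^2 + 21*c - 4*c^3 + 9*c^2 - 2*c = -4*c^3 - 26*c^2 - 30*c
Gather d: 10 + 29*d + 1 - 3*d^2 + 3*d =-3*d^2 + 32*d + 11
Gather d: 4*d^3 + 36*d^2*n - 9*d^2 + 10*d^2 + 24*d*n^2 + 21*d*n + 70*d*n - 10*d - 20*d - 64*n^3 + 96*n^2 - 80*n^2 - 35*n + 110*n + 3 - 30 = 4*d^3 + d^2*(36*n + 1) + d*(24*n^2 + 91*n - 30) - 64*n^3 + 16*n^2 + 75*n - 27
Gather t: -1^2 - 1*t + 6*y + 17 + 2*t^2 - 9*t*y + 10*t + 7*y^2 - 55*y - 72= 2*t^2 + t*(9 - 9*y) + 7*y^2 - 49*y - 56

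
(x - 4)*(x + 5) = x^2 + x - 20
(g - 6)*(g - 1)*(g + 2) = g^3 - 5*g^2 - 8*g + 12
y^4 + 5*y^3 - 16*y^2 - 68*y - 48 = (y - 4)*(y + 1)*(y + 2)*(y + 6)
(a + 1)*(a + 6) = a^2 + 7*a + 6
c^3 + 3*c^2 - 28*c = c*(c - 4)*(c + 7)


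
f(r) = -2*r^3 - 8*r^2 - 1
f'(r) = -6*r^2 - 16*r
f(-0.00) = -1.00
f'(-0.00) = 0.00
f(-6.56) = 219.33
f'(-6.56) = -153.24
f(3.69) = -210.42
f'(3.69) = -140.74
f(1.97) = -47.34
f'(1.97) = -54.81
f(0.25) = -1.53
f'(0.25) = -4.38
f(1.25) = -17.41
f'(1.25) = -29.38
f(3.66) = -206.22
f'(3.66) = -138.93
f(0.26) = -1.58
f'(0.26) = -4.57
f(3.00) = -127.00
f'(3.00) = -102.00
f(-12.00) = 2303.00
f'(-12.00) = -672.00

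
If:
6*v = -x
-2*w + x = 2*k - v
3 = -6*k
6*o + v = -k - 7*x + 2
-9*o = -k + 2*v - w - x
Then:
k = -1/2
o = 35/576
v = -5/96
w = 121/192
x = 5/16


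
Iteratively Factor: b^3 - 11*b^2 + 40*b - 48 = (b - 4)*(b^2 - 7*b + 12) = (b - 4)^2*(b - 3)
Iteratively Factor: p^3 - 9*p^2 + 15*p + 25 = (p - 5)*(p^2 - 4*p - 5) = (p - 5)*(p + 1)*(p - 5)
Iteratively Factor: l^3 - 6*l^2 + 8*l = (l)*(l^2 - 6*l + 8) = l*(l - 4)*(l - 2)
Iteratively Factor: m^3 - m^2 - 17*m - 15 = (m + 3)*(m^2 - 4*m - 5) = (m - 5)*(m + 3)*(m + 1)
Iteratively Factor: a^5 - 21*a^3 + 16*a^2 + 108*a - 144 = (a - 2)*(a^4 + 2*a^3 - 17*a^2 - 18*a + 72) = (a - 2)*(a + 4)*(a^3 - 2*a^2 - 9*a + 18) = (a - 2)*(a + 3)*(a + 4)*(a^2 - 5*a + 6) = (a - 3)*(a - 2)*(a + 3)*(a + 4)*(a - 2)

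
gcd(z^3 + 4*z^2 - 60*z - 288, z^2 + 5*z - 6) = z + 6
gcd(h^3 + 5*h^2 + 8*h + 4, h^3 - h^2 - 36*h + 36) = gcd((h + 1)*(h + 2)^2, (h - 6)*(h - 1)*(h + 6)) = 1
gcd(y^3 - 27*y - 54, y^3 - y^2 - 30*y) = y - 6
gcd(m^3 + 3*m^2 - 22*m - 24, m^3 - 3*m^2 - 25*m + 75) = 1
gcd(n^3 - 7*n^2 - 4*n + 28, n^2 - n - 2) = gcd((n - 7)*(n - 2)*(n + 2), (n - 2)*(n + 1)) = n - 2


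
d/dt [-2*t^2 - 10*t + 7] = -4*t - 10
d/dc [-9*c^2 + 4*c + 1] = 4 - 18*c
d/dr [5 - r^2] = -2*r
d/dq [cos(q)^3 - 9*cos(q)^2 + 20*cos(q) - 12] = (-3*cos(q)^2 + 18*cos(q) - 20)*sin(q)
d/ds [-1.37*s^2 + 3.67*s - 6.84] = 3.67 - 2.74*s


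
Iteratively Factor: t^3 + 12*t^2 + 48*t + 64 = (t + 4)*(t^2 + 8*t + 16) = (t + 4)^2*(t + 4)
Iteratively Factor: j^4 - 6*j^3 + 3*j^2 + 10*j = (j)*(j^3 - 6*j^2 + 3*j + 10) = j*(j - 2)*(j^2 - 4*j - 5) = j*(j - 5)*(j - 2)*(j + 1)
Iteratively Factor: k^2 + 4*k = (k + 4)*(k)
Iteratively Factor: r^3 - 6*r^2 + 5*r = (r - 1)*(r^2 - 5*r) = r*(r - 1)*(r - 5)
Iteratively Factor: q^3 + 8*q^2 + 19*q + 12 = (q + 4)*(q^2 + 4*q + 3) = (q + 3)*(q + 4)*(q + 1)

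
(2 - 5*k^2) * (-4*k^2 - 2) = 20*k^4 + 2*k^2 - 4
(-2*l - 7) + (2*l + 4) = -3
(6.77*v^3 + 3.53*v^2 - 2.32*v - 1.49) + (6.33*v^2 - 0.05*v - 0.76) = 6.77*v^3 + 9.86*v^2 - 2.37*v - 2.25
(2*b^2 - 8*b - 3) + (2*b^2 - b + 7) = 4*b^2 - 9*b + 4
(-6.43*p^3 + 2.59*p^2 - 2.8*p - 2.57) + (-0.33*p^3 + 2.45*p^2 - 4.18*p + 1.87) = -6.76*p^3 + 5.04*p^2 - 6.98*p - 0.7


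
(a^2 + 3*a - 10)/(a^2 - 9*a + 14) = (a + 5)/(a - 7)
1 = 1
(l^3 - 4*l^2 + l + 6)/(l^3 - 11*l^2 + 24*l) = (l^2 - l - 2)/(l*(l - 8))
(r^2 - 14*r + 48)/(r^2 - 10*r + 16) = (r - 6)/(r - 2)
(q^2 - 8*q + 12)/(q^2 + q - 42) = (q - 2)/(q + 7)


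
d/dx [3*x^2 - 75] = 6*x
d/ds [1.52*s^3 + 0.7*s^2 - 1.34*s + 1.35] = 4.56*s^2 + 1.4*s - 1.34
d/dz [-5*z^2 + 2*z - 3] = 2 - 10*z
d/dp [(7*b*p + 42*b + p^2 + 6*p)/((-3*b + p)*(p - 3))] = (-(3*b - p)*(p - 3)*(7*b + 2*p + 6) + (3*b - p)*(7*b*p + 42*b + p^2 + 6*p) - (p - 3)*(7*b*p + 42*b + p^2 + 6*p))/((3*b - p)^2*(p - 3)^2)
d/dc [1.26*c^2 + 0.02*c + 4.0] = 2.52*c + 0.02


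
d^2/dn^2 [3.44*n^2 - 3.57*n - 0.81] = 6.88000000000000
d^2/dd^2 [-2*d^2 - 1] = -4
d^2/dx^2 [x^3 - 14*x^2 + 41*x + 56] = 6*x - 28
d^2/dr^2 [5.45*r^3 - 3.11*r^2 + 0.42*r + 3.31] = 32.7*r - 6.22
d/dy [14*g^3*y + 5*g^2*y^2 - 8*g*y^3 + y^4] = 14*g^3 + 10*g^2*y - 24*g*y^2 + 4*y^3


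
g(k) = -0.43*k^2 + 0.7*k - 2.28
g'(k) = 0.7 - 0.86*k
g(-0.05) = -2.32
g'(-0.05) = 0.74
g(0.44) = -2.06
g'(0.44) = 0.32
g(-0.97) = -3.36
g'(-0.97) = 1.53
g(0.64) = -2.01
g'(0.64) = 0.15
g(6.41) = -15.46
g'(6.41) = -4.81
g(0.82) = -2.00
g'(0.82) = -0.01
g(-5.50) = -19.14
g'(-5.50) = 5.43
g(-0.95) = -3.33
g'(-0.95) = 1.52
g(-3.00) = -8.25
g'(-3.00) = 3.28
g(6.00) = -13.56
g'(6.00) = -4.46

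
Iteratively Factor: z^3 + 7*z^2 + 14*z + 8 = (z + 2)*(z^2 + 5*z + 4) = (z + 1)*(z + 2)*(z + 4)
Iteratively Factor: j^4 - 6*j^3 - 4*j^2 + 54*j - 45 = (j - 3)*(j^3 - 3*j^2 - 13*j + 15) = (j - 3)*(j + 3)*(j^2 - 6*j + 5) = (j - 5)*(j - 3)*(j + 3)*(j - 1)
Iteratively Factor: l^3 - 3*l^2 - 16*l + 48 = (l - 4)*(l^2 + l - 12) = (l - 4)*(l + 4)*(l - 3)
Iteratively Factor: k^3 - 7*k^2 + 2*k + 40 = (k - 4)*(k^2 - 3*k - 10) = (k - 5)*(k - 4)*(k + 2)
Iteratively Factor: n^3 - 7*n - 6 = (n + 2)*(n^2 - 2*n - 3) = (n - 3)*(n + 2)*(n + 1)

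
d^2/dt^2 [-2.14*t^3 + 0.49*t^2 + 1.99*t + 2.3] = 0.98 - 12.84*t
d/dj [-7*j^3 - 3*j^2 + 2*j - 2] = -21*j^2 - 6*j + 2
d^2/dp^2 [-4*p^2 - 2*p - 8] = -8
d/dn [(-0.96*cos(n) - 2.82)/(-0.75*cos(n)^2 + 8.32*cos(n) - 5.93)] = (0.72*cos(n)^2 + 4.23*cos(n) - 29.1552)*sin(n)/(0.5625*cos(n)^4 - 12.48*cos(n)^3 + 78.1174*cos(n)^2 - 98.6752*cos(n) + 35.1649)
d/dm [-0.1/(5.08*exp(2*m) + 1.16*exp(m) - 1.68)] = (1.016*exp(m) + 0.116)*exp(m)/(5.08*exp(2*m) + 1.16*exp(m) - 1.68)^2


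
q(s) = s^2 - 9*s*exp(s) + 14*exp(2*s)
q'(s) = -9*s*exp(s) + 2*s + 28*exp(2*s) - 9*exp(s)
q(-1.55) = 5.99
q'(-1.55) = -0.79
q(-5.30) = 28.33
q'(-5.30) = -10.41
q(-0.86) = 6.52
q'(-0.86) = 2.76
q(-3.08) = 10.79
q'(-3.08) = -5.24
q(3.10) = 6288.77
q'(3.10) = 12984.07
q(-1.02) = 6.17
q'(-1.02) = 1.67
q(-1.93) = 6.54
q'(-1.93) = -2.06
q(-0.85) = 6.55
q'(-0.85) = 2.84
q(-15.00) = 225.00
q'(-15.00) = -30.00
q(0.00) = 14.00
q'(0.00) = 19.00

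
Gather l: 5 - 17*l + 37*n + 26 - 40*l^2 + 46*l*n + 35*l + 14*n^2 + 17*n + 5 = -40*l^2 + l*(46*n + 18) + 14*n^2 + 54*n + 36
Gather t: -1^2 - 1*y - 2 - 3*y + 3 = -4*y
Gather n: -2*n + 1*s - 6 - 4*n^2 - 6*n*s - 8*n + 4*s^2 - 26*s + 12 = -4*n^2 + n*(-6*s - 10) + 4*s^2 - 25*s + 6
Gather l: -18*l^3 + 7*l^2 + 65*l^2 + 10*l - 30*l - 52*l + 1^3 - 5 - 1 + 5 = -18*l^3 + 72*l^2 - 72*l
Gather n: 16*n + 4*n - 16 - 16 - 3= 20*n - 35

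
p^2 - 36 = (p - 6)*(p + 6)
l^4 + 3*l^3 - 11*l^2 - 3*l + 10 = (l - 2)*(l - 1)*(l + 1)*(l + 5)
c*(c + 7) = c^2 + 7*c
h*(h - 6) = h^2 - 6*h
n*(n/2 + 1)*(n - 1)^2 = n^4/2 - 3*n^2/2 + n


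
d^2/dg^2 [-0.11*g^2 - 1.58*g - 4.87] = -0.220000000000000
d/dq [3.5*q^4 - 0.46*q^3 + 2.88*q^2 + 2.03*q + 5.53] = 14.0*q^3 - 1.38*q^2 + 5.76*q + 2.03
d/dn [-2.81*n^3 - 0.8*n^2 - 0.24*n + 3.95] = -8.43*n^2 - 1.6*n - 0.24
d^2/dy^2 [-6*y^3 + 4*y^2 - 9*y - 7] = 8 - 36*y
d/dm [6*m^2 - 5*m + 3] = 12*m - 5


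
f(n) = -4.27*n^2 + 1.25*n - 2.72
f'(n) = 1.25 - 8.54*n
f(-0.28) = -3.40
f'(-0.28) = 3.64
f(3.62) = -54.15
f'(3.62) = -29.66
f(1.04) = -6.04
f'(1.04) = -7.63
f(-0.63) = -5.20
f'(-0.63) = 6.63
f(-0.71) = -5.76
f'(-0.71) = 7.31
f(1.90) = -15.76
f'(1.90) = -14.98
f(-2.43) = -30.97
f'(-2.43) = 22.00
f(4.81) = -95.50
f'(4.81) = -39.83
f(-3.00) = -44.90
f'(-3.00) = 26.87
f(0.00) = -2.72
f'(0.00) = 1.25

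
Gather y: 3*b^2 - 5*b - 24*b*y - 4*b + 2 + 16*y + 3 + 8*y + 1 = 3*b^2 - 9*b + y*(24 - 24*b) + 6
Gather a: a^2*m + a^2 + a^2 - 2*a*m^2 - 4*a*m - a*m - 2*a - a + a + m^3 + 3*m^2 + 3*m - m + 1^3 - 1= a^2*(m + 2) + a*(-2*m^2 - 5*m - 2) + m^3 + 3*m^2 + 2*m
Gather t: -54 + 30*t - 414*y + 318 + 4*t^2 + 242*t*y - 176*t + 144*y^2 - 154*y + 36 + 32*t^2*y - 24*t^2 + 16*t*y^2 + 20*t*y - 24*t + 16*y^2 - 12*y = t^2*(32*y - 20) + t*(16*y^2 + 262*y - 170) + 160*y^2 - 580*y + 300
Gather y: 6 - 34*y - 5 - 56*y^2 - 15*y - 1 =-56*y^2 - 49*y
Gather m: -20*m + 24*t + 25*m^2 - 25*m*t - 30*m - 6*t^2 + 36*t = 25*m^2 + m*(-25*t - 50) - 6*t^2 + 60*t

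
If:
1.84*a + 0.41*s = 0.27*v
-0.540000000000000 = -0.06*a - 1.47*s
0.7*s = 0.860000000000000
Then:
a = -21.10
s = 1.23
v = -141.93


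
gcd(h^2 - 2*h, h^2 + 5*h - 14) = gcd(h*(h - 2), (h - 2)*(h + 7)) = h - 2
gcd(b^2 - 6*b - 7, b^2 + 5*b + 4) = b + 1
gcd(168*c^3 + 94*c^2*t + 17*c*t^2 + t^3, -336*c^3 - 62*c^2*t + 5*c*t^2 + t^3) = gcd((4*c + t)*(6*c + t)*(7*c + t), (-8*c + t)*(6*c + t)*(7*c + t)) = 42*c^2 + 13*c*t + t^2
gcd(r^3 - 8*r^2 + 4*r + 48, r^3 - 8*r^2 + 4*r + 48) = r^3 - 8*r^2 + 4*r + 48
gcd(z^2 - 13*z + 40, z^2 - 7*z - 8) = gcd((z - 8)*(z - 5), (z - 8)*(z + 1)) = z - 8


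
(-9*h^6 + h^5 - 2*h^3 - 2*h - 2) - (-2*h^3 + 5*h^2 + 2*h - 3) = -9*h^6 + h^5 - 5*h^2 - 4*h + 1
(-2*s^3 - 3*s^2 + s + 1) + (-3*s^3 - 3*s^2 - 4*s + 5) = -5*s^3 - 6*s^2 - 3*s + 6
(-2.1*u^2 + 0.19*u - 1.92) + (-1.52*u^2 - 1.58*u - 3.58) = -3.62*u^2 - 1.39*u - 5.5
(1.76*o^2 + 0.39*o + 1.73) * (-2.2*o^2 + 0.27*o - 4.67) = -3.872*o^4 - 0.3828*o^3 - 11.9199*o^2 - 1.3542*o - 8.0791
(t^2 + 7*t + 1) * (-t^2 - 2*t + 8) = -t^4 - 9*t^3 - 7*t^2 + 54*t + 8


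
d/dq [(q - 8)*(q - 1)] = 2*q - 9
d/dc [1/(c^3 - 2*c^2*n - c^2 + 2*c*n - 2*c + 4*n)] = (-3*c^2 + 4*c*n + 2*c - 2*n + 2)/(c^3 - 2*c^2*n - c^2 + 2*c*n - 2*c + 4*n)^2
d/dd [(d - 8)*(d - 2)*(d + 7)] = 3*d^2 - 6*d - 54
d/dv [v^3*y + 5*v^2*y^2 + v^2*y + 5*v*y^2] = y*(3*v^2 + 10*v*y + 2*v + 5*y)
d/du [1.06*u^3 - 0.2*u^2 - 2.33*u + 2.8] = 3.18*u^2 - 0.4*u - 2.33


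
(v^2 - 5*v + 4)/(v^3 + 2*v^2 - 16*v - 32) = (v - 1)/(v^2 + 6*v + 8)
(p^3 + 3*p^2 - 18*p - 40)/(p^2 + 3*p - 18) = (p^3 + 3*p^2 - 18*p - 40)/(p^2 + 3*p - 18)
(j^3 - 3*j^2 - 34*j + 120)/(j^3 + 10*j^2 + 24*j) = (j^2 - 9*j + 20)/(j*(j + 4))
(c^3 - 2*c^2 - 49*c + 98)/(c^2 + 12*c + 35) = (c^2 - 9*c + 14)/(c + 5)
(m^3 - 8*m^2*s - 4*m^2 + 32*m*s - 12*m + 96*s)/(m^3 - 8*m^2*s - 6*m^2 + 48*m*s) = (m + 2)/m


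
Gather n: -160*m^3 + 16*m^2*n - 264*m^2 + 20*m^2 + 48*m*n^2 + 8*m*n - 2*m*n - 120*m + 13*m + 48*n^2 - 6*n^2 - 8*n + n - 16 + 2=-160*m^3 - 244*m^2 - 107*m + n^2*(48*m + 42) + n*(16*m^2 + 6*m - 7) - 14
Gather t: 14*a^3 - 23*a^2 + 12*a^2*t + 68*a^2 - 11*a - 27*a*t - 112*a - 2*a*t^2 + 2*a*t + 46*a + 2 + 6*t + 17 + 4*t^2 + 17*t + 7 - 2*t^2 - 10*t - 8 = 14*a^3 + 45*a^2 - 77*a + t^2*(2 - 2*a) + t*(12*a^2 - 25*a + 13) + 18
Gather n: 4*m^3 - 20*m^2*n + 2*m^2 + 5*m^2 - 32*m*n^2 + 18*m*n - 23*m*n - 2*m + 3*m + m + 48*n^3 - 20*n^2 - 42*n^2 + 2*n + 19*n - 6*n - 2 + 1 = 4*m^3 + 7*m^2 + 2*m + 48*n^3 + n^2*(-32*m - 62) + n*(-20*m^2 - 5*m + 15) - 1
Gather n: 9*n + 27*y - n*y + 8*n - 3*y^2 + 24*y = n*(17 - y) - 3*y^2 + 51*y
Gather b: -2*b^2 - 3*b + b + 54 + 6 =-2*b^2 - 2*b + 60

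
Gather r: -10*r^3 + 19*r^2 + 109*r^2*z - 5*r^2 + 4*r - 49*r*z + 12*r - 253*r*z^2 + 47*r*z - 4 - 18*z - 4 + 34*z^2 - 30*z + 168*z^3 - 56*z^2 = -10*r^3 + r^2*(109*z + 14) + r*(-253*z^2 - 2*z + 16) + 168*z^3 - 22*z^2 - 48*z - 8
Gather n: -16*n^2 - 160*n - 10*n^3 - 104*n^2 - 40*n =-10*n^3 - 120*n^2 - 200*n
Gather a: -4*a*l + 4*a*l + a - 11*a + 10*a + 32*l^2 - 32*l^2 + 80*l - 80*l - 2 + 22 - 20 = 0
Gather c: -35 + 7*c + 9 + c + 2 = 8*c - 24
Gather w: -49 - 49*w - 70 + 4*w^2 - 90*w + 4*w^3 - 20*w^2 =4*w^3 - 16*w^2 - 139*w - 119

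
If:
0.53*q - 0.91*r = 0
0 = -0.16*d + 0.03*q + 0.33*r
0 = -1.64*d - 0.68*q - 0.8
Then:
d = -0.38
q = -0.27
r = -0.16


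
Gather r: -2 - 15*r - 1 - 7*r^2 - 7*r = -7*r^2 - 22*r - 3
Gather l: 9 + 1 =10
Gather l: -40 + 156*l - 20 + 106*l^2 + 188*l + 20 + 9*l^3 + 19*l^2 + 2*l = 9*l^3 + 125*l^2 + 346*l - 40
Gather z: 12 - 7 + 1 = 6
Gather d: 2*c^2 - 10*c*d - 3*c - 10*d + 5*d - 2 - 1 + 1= 2*c^2 - 3*c + d*(-10*c - 5) - 2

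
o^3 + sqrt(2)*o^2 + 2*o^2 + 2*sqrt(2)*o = o*(o + 2)*(o + sqrt(2))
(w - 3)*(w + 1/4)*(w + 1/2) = w^3 - 9*w^2/4 - 17*w/8 - 3/8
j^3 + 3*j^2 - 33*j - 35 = (j - 5)*(j + 1)*(j + 7)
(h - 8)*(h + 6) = h^2 - 2*h - 48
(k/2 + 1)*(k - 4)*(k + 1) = k^3/2 - k^2/2 - 5*k - 4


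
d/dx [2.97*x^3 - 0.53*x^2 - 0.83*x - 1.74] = 8.91*x^2 - 1.06*x - 0.83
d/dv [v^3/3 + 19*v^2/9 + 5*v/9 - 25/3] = v^2 + 38*v/9 + 5/9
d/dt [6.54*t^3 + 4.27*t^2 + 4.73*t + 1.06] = 19.62*t^2 + 8.54*t + 4.73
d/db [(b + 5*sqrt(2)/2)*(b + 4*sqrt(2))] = 2*b + 13*sqrt(2)/2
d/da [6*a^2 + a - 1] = 12*a + 1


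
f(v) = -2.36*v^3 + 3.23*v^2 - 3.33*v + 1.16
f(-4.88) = 368.60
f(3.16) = -51.58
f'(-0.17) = -4.63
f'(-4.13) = -150.77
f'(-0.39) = -6.93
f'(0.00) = -3.33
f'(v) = -7.08*v^2 + 6.46*v - 3.33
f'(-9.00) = -634.95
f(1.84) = -8.73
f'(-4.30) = -162.02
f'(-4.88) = -203.46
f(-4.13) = 236.26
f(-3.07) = 110.11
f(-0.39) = 3.09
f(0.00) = 1.16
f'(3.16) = -53.61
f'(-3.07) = -89.89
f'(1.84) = -15.41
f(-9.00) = 2013.20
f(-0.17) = 1.83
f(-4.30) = 262.84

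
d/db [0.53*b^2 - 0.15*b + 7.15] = 1.06*b - 0.15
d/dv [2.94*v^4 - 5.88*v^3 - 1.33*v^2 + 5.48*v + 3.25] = 11.76*v^3 - 17.64*v^2 - 2.66*v + 5.48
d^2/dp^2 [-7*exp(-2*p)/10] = -14*exp(-2*p)/5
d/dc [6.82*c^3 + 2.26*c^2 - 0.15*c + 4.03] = 20.46*c^2 + 4.52*c - 0.15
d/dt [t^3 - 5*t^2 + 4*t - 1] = 3*t^2 - 10*t + 4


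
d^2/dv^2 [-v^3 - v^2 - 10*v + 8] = -6*v - 2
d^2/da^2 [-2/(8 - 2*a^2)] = 2*(3*a^2 + 4)/(a^2 - 4)^3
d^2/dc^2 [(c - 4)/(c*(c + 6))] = 2*(c^3 - 12*c^2 - 72*c - 144)/(c^3*(c^3 + 18*c^2 + 108*c + 216))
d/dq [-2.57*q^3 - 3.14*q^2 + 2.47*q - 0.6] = -7.71*q^2 - 6.28*q + 2.47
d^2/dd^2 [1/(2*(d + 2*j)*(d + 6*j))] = ((d + 2*j)^2 + (d + 2*j)*(d + 6*j) + (d + 6*j)^2)/((d + 2*j)^3*(d + 6*j)^3)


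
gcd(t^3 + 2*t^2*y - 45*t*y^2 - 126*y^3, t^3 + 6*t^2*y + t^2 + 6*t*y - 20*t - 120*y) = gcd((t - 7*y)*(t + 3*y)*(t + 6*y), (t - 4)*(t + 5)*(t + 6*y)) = t + 6*y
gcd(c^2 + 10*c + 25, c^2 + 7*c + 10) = c + 5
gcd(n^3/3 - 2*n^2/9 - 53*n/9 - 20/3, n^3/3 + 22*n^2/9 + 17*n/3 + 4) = n^2 + 13*n/3 + 4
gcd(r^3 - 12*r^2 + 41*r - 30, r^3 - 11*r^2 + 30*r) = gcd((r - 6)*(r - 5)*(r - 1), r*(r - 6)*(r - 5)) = r^2 - 11*r + 30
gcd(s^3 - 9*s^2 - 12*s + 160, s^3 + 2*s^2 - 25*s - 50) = s - 5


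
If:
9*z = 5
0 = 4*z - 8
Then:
No Solution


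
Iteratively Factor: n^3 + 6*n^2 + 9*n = (n)*(n^2 + 6*n + 9) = n*(n + 3)*(n + 3)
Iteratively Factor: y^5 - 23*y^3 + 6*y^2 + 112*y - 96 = (y + 4)*(y^4 - 4*y^3 - 7*y^2 + 34*y - 24) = (y + 3)*(y + 4)*(y^3 - 7*y^2 + 14*y - 8) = (y - 4)*(y + 3)*(y + 4)*(y^2 - 3*y + 2) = (y - 4)*(y - 1)*(y + 3)*(y + 4)*(y - 2)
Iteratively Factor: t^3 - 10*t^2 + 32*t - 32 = (t - 4)*(t^2 - 6*t + 8) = (t - 4)*(t - 2)*(t - 4)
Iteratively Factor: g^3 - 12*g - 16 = (g + 2)*(g^2 - 2*g - 8) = (g - 4)*(g + 2)*(g + 2)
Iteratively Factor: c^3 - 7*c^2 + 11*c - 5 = (c - 5)*(c^2 - 2*c + 1) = (c - 5)*(c - 1)*(c - 1)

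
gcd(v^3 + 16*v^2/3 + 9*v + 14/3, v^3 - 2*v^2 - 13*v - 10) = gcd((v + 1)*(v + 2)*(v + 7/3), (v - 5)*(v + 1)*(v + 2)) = v^2 + 3*v + 2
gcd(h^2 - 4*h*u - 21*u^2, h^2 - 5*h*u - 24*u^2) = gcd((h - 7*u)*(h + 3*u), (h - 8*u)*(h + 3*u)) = h + 3*u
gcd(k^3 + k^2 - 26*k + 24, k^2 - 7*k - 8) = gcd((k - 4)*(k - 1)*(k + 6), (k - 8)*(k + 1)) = 1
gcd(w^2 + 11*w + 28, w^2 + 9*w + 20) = w + 4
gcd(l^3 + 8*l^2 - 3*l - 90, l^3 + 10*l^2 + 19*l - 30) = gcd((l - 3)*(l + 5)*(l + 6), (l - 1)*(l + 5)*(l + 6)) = l^2 + 11*l + 30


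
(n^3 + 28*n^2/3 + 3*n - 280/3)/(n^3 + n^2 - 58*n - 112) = (3*n^2 + 7*n - 40)/(3*(n^2 - 6*n - 16))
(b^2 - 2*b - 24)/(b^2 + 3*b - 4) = (b - 6)/(b - 1)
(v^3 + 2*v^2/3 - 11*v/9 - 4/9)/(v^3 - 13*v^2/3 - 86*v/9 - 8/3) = (v - 1)/(v - 6)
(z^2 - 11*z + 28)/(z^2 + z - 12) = (z^2 - 11*z + 28)/(z^2 + z - 12)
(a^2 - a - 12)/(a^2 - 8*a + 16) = (a + 3)/(a - 4)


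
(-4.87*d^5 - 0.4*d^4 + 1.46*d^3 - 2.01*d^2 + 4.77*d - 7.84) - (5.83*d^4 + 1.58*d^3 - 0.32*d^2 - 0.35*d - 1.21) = -4.87*d^5 - 6.23*d^4 - 0.12*d^3 - 1.69*d^2 + 5.12*d - 6.63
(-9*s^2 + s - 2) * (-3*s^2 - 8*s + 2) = 27*s^4 + 69*s^3 - 20*s^2 + 18*s - 4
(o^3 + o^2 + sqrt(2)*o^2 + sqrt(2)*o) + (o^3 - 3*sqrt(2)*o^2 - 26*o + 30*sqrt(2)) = 2*o^3 - 2*sqrt(2)*o^2 + o^2 - 26*o + sqrt(2)*o + 30*sqrt(2)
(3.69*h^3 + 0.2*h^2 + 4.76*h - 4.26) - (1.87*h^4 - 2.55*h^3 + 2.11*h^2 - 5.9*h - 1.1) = -1.87*h^4 + 6.24*h^3 - 1.91*h^2 + 10.66*h - 3.16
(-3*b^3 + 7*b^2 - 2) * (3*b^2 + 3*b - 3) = -9*b^5 + 12*b^4 + 30*b^3 - 27*b^2 - 6*b + 6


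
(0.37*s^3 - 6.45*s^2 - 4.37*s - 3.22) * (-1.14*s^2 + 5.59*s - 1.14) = -0.4218*s^5 + 9.4213*s^4 - 31.4955*s^3 - 13.4045*s^2 - 13.018*s + 3.6708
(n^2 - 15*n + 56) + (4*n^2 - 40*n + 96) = 5*n^2 - 55*n + 152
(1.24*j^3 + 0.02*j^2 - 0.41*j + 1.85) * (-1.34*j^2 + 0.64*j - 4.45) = -1.6616*j^5 + 0.7668*j^4 - 4.9558*j^3 - 2.8304*j^2 + 3.0085*j - 8.2325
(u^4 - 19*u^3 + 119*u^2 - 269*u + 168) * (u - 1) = u^5 - 20*u^4 + 138*u^3 - 388*u^2 + 437*u - 168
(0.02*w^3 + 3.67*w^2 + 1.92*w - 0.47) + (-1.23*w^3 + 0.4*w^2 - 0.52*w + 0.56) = -1.21*w^3 + 4.07*w^2 + 1.4*w + 0.0900000000000001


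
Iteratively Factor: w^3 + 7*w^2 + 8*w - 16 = (w + 4)*(w^2 + 3*w - 4) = (w - 1)*(w + 4)*(w + 4)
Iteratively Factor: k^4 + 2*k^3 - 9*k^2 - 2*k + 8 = (k + 4)*(k^3 - 2*k^2 - k + 2) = (k + 1)*(k + 4)*(k^2 - 3*k + 2) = (k - 2)*(k + 1)*(k + 4)*(k - 1)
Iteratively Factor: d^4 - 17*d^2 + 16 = (d - 1)*(d^3 + d^2 - 16*d - 16) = (d - 4)*(d - 1)*(d^2 + 5*d + 4) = (d - 4)*(d - 1)*(d + 4)*(d + 1)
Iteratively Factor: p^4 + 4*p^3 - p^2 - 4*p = (p - 1)*(p^3 + 5*p^2 + 4*p) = (p - 1)*(p + 1)*(p^2 + 4*p) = p*(p - 1)*(p + 1)*(p + 4)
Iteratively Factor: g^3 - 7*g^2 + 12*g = (g - 3)*(g^2 - 4*g) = (g - 4)*(g - 3)*(g)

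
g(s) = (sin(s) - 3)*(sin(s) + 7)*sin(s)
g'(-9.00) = 21.67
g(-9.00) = 9.26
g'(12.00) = -20.61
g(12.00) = 12.27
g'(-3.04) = 21.67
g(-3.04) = 2.17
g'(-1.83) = 6.65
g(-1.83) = 23.13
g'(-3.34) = 18.93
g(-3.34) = -3.98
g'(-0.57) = -20.58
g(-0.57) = 12.34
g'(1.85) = 2.90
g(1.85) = -15.60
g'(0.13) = -19.74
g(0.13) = -2.65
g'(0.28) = -17.84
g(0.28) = -5.48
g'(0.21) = -18.78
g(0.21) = -4.19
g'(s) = (sin(s) - 3)*(sin(s) + 7)*cos(s) + (sin(s) - 3)*sin(s)*cos(s) + (sin(s) + 7)*sin(s)*cos(s) = (3*sin(s)^2 + 8*sin(s) - 21)*cos(s)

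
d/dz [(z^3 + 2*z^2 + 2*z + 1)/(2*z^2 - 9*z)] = (2*z^4 - 18*z^3 - 22*z^2 - 4*z + 9)/(z^2*(4*z^2 - 36*z + 81))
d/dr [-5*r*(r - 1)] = 5 - 10*r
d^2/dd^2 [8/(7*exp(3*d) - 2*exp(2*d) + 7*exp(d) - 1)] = 8*((-63*exp(2*d) + 8*exp(d) - 7)*(7*exp(3*d) - 2*exp(2*d) + 7*exp(d) - 1) + 2*(21*exp(2*d) - 4*exp(d) + 7)^2*exp(d))*exp(d)/(7*exp(3*d) - 2*exp(2*d) + 7*exp(d) - 1)^3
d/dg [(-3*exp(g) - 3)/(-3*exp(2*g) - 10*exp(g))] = 3*(-3*exp(2*g) - 6*exp(g) - 10)*exp(-g)/(9*exp(2*g) + 60*exp(g) + 100)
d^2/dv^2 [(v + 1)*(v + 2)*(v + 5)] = 6*v + 16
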